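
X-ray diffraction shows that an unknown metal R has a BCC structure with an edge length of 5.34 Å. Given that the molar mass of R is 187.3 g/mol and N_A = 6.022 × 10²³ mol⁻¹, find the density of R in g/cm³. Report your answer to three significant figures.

4.09 g/cm³

A BCC unit cell contains Z = 2 atoms.
Cell volume: a³ = (5.34 Å)³ = (5.340 × 10^-8 cm)³ = 1.523 × 10^-22 cm³.
ρ = Z·M/(N_A·a³) = 2 × 187.3 / (6.022 × 10²³ × 1.523 × 10^-22) = 4.085 g/cm³.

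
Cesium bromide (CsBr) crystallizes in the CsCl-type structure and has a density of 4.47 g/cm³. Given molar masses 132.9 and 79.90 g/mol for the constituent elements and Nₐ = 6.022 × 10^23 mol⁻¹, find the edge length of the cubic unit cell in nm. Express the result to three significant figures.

0.429 nm

M(CsBr) = 212.8 g/mol; Z = 1 formula unit per cell.
a³ = Z·M/(N_A·ρ) = 1 × 212.8 / (6.022 × 10²³ × 4.47) = 7.905 × 10^-23 cm³, so a = 4.292 × 10^-8 cm = 0.429 nm.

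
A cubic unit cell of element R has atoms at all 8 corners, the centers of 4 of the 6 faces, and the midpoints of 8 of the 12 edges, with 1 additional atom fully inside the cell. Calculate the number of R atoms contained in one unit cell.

6

Corner atoms are shared by 8 cells (1/8 each), face atoms by 2 (1/2 each), edge atoms by 4 (1/4 each), interior atoms are unshared.
Net atoms = 8 × 1/8 + 4 × 1/2 + 8 × 1/4 + 1 = 1 + 2 + 2 + 1 = 6.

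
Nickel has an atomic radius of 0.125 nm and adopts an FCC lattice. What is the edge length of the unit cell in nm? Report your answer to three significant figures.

In an FCC lattice, atoms touch along the face diagonal, so √2·a = 4r.
a = 4r/√2 = 4 × 0.125 / 1.4142 = 0.354 nm.

0.354 nm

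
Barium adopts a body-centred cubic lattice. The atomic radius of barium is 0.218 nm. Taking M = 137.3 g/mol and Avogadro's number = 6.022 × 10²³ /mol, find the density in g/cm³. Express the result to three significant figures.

In a BCC lattice, atoms touch along the body diagonal, so √3·a = 4r, giving a = 0.5034 nm = 5.034 × 10^-8 cm.
With Z = 2, ρ = Z·M/(N_A·a³) = 2 × 137.3 / (6.022 × 10²³ × 1.276 × 10^-22) = 3.573 g/cm³.

3.57 g/cm³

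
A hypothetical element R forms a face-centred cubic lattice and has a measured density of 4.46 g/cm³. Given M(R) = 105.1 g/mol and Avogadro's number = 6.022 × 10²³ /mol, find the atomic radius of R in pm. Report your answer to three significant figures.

191 pm

For an FCC cell (Z = 4), a³ = Z·M/(N_A·ρ) = 4 × 105.1 / (6.022 × 10²³ × 4.460) = 1.565 × 10^-22 cm³, so a = 5.389 × 10^-8 cm = 538.9 pm.
Atoms touch along the face diagonal, so √2·a = 4r, so r = 0.3536 × a = 191 pm.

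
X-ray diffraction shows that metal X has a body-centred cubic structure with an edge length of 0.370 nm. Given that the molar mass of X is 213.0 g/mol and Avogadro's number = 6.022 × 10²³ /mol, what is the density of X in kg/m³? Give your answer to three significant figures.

A BCC unit cell contains Z = 2 atoms.
Cell volume: a³ = (0.370 nm)³ = (3.700 × 10^-8 cm)³ = 5.065 × 10^-23 cm³.
ρ = Z·M/(N_A·a³) = 2 × 213.0 / (6.022 × 10²³ × 5.065 × 10^-23) = 13.97 g/cm³ = 14000 kg/m³.

14000 kg/m³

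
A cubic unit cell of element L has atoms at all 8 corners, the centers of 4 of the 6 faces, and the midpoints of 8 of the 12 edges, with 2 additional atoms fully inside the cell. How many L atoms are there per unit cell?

Corner atoms are shared by 8 cells (1/8 each), face atoms by 2 (1/2 each), edge atoms by 4 (1/4 each), interior atoms are unshared.
Net atoms = 8 × 1/8 + 4 × 1/2 + 8 × 1/4 + 2 = 1 + 2 + 2 + 2 = 7.

7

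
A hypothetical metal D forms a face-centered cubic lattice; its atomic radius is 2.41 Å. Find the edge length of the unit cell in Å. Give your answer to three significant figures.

6.82 Å

In an FCC lattice, atoms touch along the face diagonal, so √2·a = 4r.
a = 4r/√2 = 4 × 2.41 / 1.4142 = 6.82 Å.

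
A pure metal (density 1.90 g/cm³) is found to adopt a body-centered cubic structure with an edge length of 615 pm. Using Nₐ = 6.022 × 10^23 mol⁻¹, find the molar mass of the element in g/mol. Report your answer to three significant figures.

A BCC cell has Z = 2 atoms; a = 6.150 × 10^-8 cm.
M = ρ·N_A·a³/Z = 1.90 × 6.022 × 10²³ × 2.326 × 10^-22 / 2 = 133 g/mol.

133 g/mol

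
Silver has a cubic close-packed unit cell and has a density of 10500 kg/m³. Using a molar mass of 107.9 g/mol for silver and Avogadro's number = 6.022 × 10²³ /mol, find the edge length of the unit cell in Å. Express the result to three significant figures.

4.09 Å

With Z = 4 atoms per FCC cell, a³ = Z·M/(N_A·ρ) = 4 × 107.9 / (6.022 × 10²³ × 10.50 g/cm³) = 6.826 × 10^-23 cm³.
a = (6.826 × 10^-23)^(1/3) = 4.087 × 10^-8 cm = 4.09 Å.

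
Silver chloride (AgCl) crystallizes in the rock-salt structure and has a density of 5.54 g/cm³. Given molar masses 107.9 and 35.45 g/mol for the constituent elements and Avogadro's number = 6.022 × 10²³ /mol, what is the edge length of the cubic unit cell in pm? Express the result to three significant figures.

556 pm

M(AgCl) = 143.35 g/mol; Z = 4 formula units per cell.
a³ = Z·M/(N_A·ρ) = 4 × 143.35 / (6.022 × 10²³ × 5.54) = 1.719 × 10^-22 cm³, so a = 5.560 × 10^-8 cm = 556 pm.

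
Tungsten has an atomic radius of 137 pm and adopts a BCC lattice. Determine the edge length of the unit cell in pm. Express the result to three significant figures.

In a BCC lattice, atoms touch along the body diagonal, so √3·a = 4r.
a = 4r/√3 = 4 × 137 / 1.7321 = 316 pm.

316 pm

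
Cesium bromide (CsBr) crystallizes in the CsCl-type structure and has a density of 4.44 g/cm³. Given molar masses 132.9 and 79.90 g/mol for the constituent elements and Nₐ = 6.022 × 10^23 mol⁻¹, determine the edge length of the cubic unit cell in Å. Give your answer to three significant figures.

4.30 Å

M(CsBr) = 212.8 g/mol; Z = 1 formula unit per cell.
a³ = Z·M/(N_A·ρ) = 1 × 212.8 / (6.022 × 10²³ × 4.44) = 7.959 × 10^-23 cm³, so a = 4.301 × 10^-8 cm = 4.30 Å.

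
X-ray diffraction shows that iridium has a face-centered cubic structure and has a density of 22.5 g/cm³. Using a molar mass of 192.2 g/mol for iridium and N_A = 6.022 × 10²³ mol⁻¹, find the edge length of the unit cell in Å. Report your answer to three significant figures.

With Z = 4 atoms per FCC cell, a³ = Z·M/(N_A·ρ) = 4 × 192.2 / (6.022 × 10²³ × 22.50 g/cm³) = 5.674 × 10^-23 cm³.
a = (5.674 × 10^-23)^(1/3) = 3.843 × 10^-8 cm = 3.84 Å.

3.84 Å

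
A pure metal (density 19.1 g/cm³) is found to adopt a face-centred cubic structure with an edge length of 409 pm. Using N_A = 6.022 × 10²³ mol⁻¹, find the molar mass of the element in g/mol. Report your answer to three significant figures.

An FCC cell has Z = 4 atoms; a = 4.090 × 10^-8 cm.
M = ρ·N_A·a³/Z = 19.1 × 6.022 × 10²³ × 6.842 × 10^-23 / 4 = 197 g/mol.

197 g/mol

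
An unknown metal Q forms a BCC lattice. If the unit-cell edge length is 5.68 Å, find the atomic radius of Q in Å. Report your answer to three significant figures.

In a BCC lattice, atoms touch along the body diagonal, so √3·a = 4r.
r = √3·a/4 = 1.7321 × 5.68 / 4 = 2.46 Å.

2.46 Å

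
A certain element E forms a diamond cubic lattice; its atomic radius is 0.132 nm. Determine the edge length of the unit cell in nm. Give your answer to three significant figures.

In a diamond cubic lattice, nearest neighbors lie along the body diagonal with √3·a = 8r.
a = 8r/√3 = 8 × 0.132 / 1.7321 = 0.610 nm.

0.610 nm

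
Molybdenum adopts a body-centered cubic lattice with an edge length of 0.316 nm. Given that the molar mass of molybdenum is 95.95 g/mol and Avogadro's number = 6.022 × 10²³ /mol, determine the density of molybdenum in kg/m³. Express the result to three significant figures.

A BCC unit cell contains Z = 2 atoms.
Cell volume: a³ = (0.316 nm)³ = (3.160 × 10^-8 cm)³ = 3.155 × 10^-23 cm³.
ρ = Z·M/(N_A·a³) = 2 × 95.95 / (6.022 × 10²³ × 3.155 × 10^-23) = 10.10 g/cm³ = 10100 kg/m³.

10100 kg/m³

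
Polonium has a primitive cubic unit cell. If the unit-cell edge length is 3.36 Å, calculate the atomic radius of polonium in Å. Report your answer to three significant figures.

1.68 Å

In a simple cubic lattice, atoms touch along the cell edge, so a = 2r.
r = a/2 = 3.36/2 = 1.68 Å.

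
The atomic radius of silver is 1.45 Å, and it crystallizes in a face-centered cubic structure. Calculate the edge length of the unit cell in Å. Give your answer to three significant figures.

4.10 Å

In an FCC lattice, atoms touch along the face diagonal, so √2·a = 4r.
a = 4r/√2 = 4 × 1.45 / 1.4142 = 4.10 Å.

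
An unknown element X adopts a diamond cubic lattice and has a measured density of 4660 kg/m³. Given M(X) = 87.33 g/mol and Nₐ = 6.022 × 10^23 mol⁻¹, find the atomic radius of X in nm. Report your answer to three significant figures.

0.136 nm

For a diamond cubic cell (Z = 8), a³ = Z·M/(N_A·ρ) = 8 × 87.33 / (6.022 × 10²³ × 4.660) = 2.490 × 10^-22 cm³, so a = 6.291 × 10^-8 cm = 0.6291 nm.
Nearest neighbors lie along the body diagonal with √3·a = 8r, so r = 0.2165 × a = 0.136 nm.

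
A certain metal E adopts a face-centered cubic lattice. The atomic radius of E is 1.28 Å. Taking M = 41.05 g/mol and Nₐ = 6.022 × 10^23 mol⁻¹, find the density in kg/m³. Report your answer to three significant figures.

In an FCC lattice, atoms touch along the face diagonal, so √2·a = 4r, giving a = 3.620 Å = 3.620 × 10^-8 cm.
With Z = 4, ρ = Z·M/(N_A·a³) = 4 × 41.05 / (6.022 × 10²³ × 4.745 × 10^-23) = 5.746 g/cm³ = 5750 kg/m³.

5750 kg/m³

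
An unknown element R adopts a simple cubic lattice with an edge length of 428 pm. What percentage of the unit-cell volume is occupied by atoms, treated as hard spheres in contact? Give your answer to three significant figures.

52.4%

In a simple cubic lattice atoms touch along the cell edge, so a = 2r, so r = 0.5000a = 214.0 pm.
Packing fraction = Z·(4/3)πr³ / a³ = 1 × (4/3)π × (214.0)³ / (428)³ = 0.5236 = 52.4%.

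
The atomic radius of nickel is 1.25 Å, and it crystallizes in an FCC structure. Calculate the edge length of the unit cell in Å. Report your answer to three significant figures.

In an FCC lattice, atoms touch along the face diagonal, so √2·a = 4r.
a = 4r/√2 = 4 × 1.25 / 1.4142 = 3.54 Å.

3.54 Å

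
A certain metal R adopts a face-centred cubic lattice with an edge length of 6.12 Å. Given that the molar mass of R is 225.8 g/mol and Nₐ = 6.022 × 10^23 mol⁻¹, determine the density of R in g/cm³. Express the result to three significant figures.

6.54 g/cm³

An FCC unit cell contains Z = 4 atoms.
Cell volume: a³ = (6.12 Å)³ = (6.120 × 10^-8 cm)³ = 2.292 × 10^-22 cm³.
ρ = Z·M/(N_A·a³) = 4 × 225.8 / (6.022 × 10²³ × 2.292 × 10^-22) = 6.543 g/cm³.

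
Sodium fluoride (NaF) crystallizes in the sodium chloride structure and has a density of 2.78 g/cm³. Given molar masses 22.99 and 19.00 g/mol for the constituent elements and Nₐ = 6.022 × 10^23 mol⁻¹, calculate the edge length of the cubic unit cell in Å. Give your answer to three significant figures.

M(NaF) = 41.99 g/mol; Z = 4 formula units per cell.
a³ = Z·M/(N_A·ρ) = 4 × 41.99 / (6.022 × 10²³ × 2.78) = 1.003 × 10^-22 cm³, so a = 4.647 × 10^-8 cm = 4.65 Å.

4.65 Å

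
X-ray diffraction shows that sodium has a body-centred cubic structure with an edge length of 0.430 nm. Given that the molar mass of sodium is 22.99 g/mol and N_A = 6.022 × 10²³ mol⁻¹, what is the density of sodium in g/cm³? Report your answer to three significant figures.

0.960 g/cm³

A BCC unit cell contains Z = 2 atoms.
Cell volume: a³ = (0.430 nm)³ = (4.300 × 10^-8 cm)³ = 7.951 × 10^-23 cm³.
ρ = Z·M/(N_A·a³) = 2 × 22.99 / (6.022 × 10²³ × 7.951 × 10^-23) = 0.9603 g/cm³.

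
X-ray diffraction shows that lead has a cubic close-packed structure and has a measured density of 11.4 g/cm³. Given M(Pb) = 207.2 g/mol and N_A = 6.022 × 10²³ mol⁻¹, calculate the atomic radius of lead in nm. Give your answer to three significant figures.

0.175 nm

For an FCC cell (Z = 4), a³ = Z·M/(N_A·ρ) = 4 × 207.2 / (6.022 × 10²³ × 11.40) = 1.207 × 10^-22 cm³, so a = 4.942 × 10^-8 cm = 0.4942 nm.
Atoms touch along the face diagonal, so √2·a = 4r, so r = 0.3536 × a = 0.175 nm.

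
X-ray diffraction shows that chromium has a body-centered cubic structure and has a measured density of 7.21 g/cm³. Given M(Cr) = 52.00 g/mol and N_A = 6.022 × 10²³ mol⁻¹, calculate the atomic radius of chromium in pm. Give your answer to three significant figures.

For a BCC cell (Z = 2), a³ = Z·M/(N_A·ρ) = 2 × 52.00 / (6.022 × 10²³ × 7.210) = 2.395 × 10^-23 cm³, so a = 2.883 × 10^-8 cm = 288.3 pm.
Atoms touch along the body diagonal, so √3·a = 4r, so r = 0.4330 × a = 125 pm.

125 pm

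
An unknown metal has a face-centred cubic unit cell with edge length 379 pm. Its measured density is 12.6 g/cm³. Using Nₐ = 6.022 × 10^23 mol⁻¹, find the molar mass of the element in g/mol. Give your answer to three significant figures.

An FCC cell has Z = 4 atoms; a = 3.790 × 10^-8 cm.
M = ρ·N_A·a³/Z = 12.6 × 6.022 × 10²³ × 5.444 × 10^-23 / 4 = 103 g/mol.

103 g/mol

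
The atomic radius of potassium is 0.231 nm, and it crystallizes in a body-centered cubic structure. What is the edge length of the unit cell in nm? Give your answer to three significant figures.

0.533 nm

In a BCC lattice, atoms touch along the body diagonal, so √3·a = 4r.
a = 4r/√3 = 4 × 0.231 / 1.7321 = 0.533 nm.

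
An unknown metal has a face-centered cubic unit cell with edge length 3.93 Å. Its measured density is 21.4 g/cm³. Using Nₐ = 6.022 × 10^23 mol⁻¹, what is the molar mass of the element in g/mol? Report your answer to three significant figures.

196 g/mol

An FCC cell has Z = 4 atoms; a = 3.930 × 10^-8 cm.
M = ρ·N_A·a³/Z = 21.4 × 6.022 × 10²³ × 6.070 × 10^-23 / 4 = 196 g/mol.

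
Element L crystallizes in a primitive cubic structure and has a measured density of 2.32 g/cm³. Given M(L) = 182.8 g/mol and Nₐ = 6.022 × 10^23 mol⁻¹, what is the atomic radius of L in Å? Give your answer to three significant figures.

2.54 Å

For a simple cubic cell (Z = 1), a³ = Z·M/(N_A·ρ) = 1 × 182.8 / (6.022 × 10²³ × 2.320) = 1.308 × 10^-22 cm³, so a = 5.077 × 10^-8 cm = 5.077 Å.
Atoms touch along the cell edge, so a = 2r, so r = 0.5000 × a = 2.54 Å.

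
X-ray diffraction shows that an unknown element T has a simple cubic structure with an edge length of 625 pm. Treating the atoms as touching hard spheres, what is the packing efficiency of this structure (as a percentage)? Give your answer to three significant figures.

52.4%

In a simple cubic lattice atoms touch along the cell edge, so a = 2r, so r = 0.5000a = 312.5 pm.
Packing fraction = Z·(4/3)πr³ / a³ = 1 × (4/3)π × (312.5)³ / (625)³ = 0.5236 = 52.4%.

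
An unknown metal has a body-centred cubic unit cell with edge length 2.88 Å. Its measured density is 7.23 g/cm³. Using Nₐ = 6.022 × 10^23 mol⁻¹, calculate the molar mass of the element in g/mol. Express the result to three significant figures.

A BCC cell has Z = 2 atoms; a = 2.880 × 10^-8 cm.
M = ρ·N_A·a³/Z = 7.23 × 6.022 × 10²³ × 2.389 × 10^-23 / 2 = 52.0 g/mol.

52.0 g/mol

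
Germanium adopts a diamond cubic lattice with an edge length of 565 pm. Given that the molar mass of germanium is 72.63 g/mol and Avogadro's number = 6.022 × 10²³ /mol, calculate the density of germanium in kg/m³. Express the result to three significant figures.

A diamond cubic unit cell contains Z = 8 atoms.
Cell volume: a³ = (565 pm)³ = (5.650 × 10^-8 cm)³ = 1.804 × 10^-22 cm³.
ρ = Z·M/(N_A·a³) = 8 × 72.63 / (6.022 × 10²³ × 1.804 × 10^-22) = 5.350 g/cm³ = 5350 kg/m³.

5350 kg/m³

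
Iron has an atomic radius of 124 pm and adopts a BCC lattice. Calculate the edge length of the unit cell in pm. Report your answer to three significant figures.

286 pm

In a BCC lattice, atoms touch along the body diagonal, so √3·a = 4r.
a = 4r/√3 = 4 × 124 / 1.7321 = 286 pm.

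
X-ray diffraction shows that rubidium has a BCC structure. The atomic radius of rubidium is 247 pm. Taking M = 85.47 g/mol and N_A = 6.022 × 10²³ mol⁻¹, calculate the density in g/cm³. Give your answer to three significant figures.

In a BCC lattice, atoms touch along the body diagonal, so √3·a = 4r, giving a = 570.4 pm = 5.704 × 10^-8 cm.
With Z = 2, ρ = Z·M/(N_A·a³) = 2 × 85.47 / (6.022 × 10²³ × 1.856 × 10^-22) = 1.529 g/cm³.

1.53 g/cm³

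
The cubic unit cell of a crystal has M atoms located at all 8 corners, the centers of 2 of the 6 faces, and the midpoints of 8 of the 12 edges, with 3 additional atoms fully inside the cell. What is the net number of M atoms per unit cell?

7

Corner atoms are shared by 8 cells (1/8 each), face atoms by 2 (1/2 each), edge atoms by 4 (1/4 each), interior atoms are unshared.
Net atoms = 8 × 1/8 + 2 × 1/2 + 8 × 1/4 + 3 = 1 + 1 + 2 + 3 = 7.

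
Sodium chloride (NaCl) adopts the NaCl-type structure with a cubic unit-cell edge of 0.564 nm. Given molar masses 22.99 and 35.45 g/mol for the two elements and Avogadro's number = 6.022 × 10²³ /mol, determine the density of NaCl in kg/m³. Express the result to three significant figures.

The NaCl-type structure contains Z = 4 formula units per cell; M(NaCl) = 22.99 + 35.45 = 58.44 g/mol.
a³ = (5.640 × 10^-8 cm)³ = 1.794 × 10^-22 cm³.
ρ = 4 × 58.44 / (6.022 × 10²³ × 1.794 × 10^-22) = 2.164 g/cm³ = 2160 kg/m³.

2160 kg/m³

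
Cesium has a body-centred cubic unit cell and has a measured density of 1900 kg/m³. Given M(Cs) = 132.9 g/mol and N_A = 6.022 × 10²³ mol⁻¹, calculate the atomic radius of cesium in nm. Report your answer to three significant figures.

For a BCC cell (Z = 2), a³ = Z·M/(N_A·ρ) = 2 × 132.9 / (6.022 × 10²³ × 1.900) = 2.323 × 10^-22 cm³, so a = 6.147 × 10^-8 cm = 0.6147 nm.
Atoms touch along the body diagonal, so √3·a = 4r, so r = 0.4330 × a = 0.266 nm.

0.266 nm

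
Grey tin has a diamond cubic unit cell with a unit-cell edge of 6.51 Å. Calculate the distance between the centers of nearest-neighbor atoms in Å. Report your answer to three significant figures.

In a diamond cubic structure, nearest neighbors lie along the body diagonal with √3·a = 8r; the nearest-neighbor distance equals 2r = 0.4330·a.
d = 0.4330 × 6.51 = 2.82 Å.

2.82 Å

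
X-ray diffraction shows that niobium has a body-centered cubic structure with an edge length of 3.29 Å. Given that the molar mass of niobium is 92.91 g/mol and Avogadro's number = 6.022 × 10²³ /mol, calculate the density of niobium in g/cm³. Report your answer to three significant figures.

A BCC unit cell contains Z = 2 atoms.
Cell volume: a³ = (3.29 Å)³ = (3.290 × 10^-8 cm)³ = 3.561 × 10^-23 cm³.
ρ = Z·M/(N_A·a³) = 2 × 92.91 / (6.022 × 10²³ × 3.561 × 10^-23) = 8.665 g/cm³.

8.66 g/cm³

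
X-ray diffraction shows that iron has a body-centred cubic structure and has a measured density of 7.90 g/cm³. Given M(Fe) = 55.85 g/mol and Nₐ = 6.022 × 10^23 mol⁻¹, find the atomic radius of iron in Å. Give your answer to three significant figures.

For a BCC cell (Z = 2), a³ = Z·M/(N_A·ρ) = 2 × 55.85 / (6.022 × 10²³ × 7.900) = 2.348 × 10^-23 cm³, so a = 2.863 × 10^-8 cm = 2.863 Å.
Atoms touch along the body diagonal, so √3·a = 4r, so r = 0.4330 × a = 1.24 Å.

1.24 Å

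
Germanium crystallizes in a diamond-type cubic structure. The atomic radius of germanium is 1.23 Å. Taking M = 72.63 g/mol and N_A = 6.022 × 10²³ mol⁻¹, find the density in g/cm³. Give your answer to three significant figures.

5.26 g/cm³

In a diamond cubic lattice, nearest neighbors lie along the body diagonal with √3·a = 8r, giving a = 5.681 Å = 5.681 × 10^-8 cm.
With Z = 8, ρ = Z·M/(N_A·a³) = 8 × 72.63 / (6.022 × 10²³ × 1.834 × 10^-22) = 5.262 g/cm³.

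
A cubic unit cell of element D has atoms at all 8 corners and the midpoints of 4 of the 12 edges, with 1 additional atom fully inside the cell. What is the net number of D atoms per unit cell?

Corner atoms are shared by 8 cells (1/8 each), edge atoms by 4 (1/4 each), interior atoms are unshared.
Net atoms = 8 × 1/8 + 4 × 1/4 + 1 = 1 + 1 + 1 = 3.

3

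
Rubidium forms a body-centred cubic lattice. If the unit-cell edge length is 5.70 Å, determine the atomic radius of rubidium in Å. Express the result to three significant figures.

2.47 Å

In a BCC lattice, atoms touch along the body diagonal, so √3·a = 4r.
r = √3·a/4 = 1.7321 × 5.70 / 4 = 2.47 Å.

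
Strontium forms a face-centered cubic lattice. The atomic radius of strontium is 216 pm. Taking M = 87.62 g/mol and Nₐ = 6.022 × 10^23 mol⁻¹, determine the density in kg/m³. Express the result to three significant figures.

In an FCC lattice, atoms touch along the face diagonal, so √2·a = 4r, giving a = 610.9 pm = 6.109 × 10^-8 cm.
With Z = 4, ρ = Z·M/(N_A·a³) = 4 × 87.62 / (6.022 × 10²³ × 2.280 × 10^-22) = 2.552 g/cm³ = 2550 kg/m³.

2550 kg/m³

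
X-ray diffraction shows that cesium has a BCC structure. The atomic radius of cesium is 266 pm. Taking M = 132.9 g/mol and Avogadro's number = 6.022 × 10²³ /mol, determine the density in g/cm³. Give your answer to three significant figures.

In a BCC lattice, atoms touch along the body diagonal, so √3·a = 4r, giving a = 614.3 pm = 6.143 × 10^-8 cm.
With Z = 2, ρ = Z·M/(N_A·a³) = 2 × 132.9 / (6.022 × 10²³ × 2.318 × 10^-22) = 1.904 g/cm³.

1.90 g/cm³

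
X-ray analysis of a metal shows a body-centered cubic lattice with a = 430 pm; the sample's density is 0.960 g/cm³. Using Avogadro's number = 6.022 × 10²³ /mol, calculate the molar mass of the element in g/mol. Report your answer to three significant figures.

A BCC cell has Z = 2 atoms; a = 4.300 × 10^-8 cm.
M = ρ·N_A·a³/Z = 0.960 × 6.022 × 10²³ × 7.951 × 10^-23 / 2 = 23.0 g/mol.

23.0 g/mol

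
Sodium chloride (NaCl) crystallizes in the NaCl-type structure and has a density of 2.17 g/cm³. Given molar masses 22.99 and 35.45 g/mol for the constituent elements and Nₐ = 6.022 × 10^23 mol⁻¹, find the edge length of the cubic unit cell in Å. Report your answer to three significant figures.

M(NaCl) = 58.44 g/mol; Z = 4 formula units per cell.
a³ = Z·M/(N_A·ρ) = 4 × 58.44 / (6.022 × 10²³ × 2.17) = 1.789 × 10^-22 cm³, so a = 5.635 × 10^-8 cm = 5.63 Å.

5.63 Å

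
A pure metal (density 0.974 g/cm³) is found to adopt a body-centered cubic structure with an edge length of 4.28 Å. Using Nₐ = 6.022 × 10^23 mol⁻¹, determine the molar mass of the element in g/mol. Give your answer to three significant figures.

23.0 g/mol

A BCC cell has Z = 2 atoms; a = 4.280 × 10^-8 cm.
M = ρ·N_A·a³/Z = 0.974 × 6.022 × 10²³ × 7.840 × 10^-23 / 2 = 23.0 g/mol.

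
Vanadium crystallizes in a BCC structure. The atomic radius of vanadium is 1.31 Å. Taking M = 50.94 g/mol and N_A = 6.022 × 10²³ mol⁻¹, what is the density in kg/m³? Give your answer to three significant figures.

6110 kg/m³

In a BCC lattice, atoms touch along the body diagonal, so √3·a = 4r, giving a = 3.025 Å = 3.025 × 10^-8 cm.
With Z = 2, ρ = Z·M/(N_A·a³) = 2 × 50.94 / (6.022 × 10²³ × 2.769 × 10^-23) = 6.110 g/cm³ = 6110 kg/m³.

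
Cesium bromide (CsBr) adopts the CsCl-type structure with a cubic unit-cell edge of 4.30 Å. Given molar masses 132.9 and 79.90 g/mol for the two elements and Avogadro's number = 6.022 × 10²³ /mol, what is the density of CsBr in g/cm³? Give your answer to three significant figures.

4.44 g/cm³

The CsCl-type structure contains Z = 1 formula unit per cell; M(CsBr) = 132.9 + 79.90 = 212.8 g/mol.
a³ = (4.300 × 10^-8 cm)³ = 7.951 × 10^-23 cm³.
ρ = 1 × 212.8 / (6.022 × 10²³ × 7.951 × 10^-23) = 4.445 g/cm³.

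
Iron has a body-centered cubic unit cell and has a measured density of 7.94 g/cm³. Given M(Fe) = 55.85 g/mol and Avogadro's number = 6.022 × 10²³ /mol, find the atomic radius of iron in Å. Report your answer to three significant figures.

1.24 Å

For a BCC cell (Z = 2), a³ = Z·M/(N_A·ρ) = 2 × 55.85 / (6.022 × 10²³ × 7.940) = 2.336 × 10^-23 cm³, so a = 2.859 × 10^-8 cm = 2.859 Å.
Atoms touch along the body diagonal, so √3·a = 4r, so r = 0.4330 × a = 1.24 Å.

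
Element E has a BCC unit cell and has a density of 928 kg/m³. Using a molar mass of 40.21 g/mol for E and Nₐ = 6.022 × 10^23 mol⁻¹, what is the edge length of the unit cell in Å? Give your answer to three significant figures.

With Z = 2 atoms per BCC cell, a³ = Z·M/(N_A·ρ) = 2 × 40.21 / (6.022 × 10²³ × 0.9280 g/cm³) = 1.439 × 10^-22 cm³.
a = (1.439 × 10^-22)^(1/3) = 5.240 × 10^-8 cm = 5.24 Å.

5.24 Å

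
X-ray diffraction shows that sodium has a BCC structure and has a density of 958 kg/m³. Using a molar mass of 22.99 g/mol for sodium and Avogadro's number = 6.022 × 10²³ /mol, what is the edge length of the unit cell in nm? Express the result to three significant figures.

0.430 nm

With Z = 2 atoms per BCC cell, a³ = Z·M/(N_A·ρ) = 2 × 22.99 / (6.022 × 10²³ × 0.9580 g/cm³) = 7.970 × 10^-23 cm³.
a = (7.970 × 10^-23)^(1/3) = 4.303 × 10^-8 cm = 0.430 nm.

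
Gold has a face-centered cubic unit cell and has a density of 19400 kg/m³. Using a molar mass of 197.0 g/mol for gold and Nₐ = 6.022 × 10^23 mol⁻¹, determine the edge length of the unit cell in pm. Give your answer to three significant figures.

407 pm

With Z = 4 atoms per FCC cell, a³ = Z·M/(N_A·ρ) = 4 × 197.0 / (6.022 × 10²³ × 19.40 g/cm³) = 6.745 × 10^-23 cm³.
a = (6.745 × 10^-23)^(1/3) = 4.071 × 10^-8 cm = 407 pm.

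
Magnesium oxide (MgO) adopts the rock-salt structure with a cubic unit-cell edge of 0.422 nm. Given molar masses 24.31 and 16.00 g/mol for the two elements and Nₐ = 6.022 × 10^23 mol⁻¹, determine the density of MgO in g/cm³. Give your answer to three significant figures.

3.56 g/cm³

The rock-salt structure contains Z = 4 formula units per cell; M(MgO) = 24.31 + 16.00 = 40.31 g/mol.
a³ = (4.220 × 10^-8 cm)³ = 7.515 × 10^-23 cm³.
ρ = 4 × 40.31 / (6.022 × 10²³ × 7.515 × 10^-23) = 3.563 g/cm³.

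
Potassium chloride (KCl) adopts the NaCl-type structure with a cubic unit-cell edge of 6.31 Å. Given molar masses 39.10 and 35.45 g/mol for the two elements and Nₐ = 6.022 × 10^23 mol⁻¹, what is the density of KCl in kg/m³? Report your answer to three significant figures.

1970 kg/m³

The NaCl-type structure contains Z = 4 formula units per cell; M(KCl) = 39.10 + 35.45 = 74.55 g/mol.
a³ = (6.310 × 10^-8 cm)³ = 2.512 × 10^-22 cm³.
ρ = 4 × 74.55 / (6.022 × 10²³ × 2.512 × 10^-22) = 1.971 g/cm³ = 1970 kg/m³.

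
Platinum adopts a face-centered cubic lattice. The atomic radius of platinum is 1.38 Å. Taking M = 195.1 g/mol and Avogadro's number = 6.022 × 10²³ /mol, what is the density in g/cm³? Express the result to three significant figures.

In an FCC lattice, atoms touch along the face diagonal, so √2·a = 4r, giving a = 3.903 Å = 3.903 × 10^-8 cm.
With Z = 4, ρ = Z·M/(N_A·a³) = 4 × 195.1 / (6.022 × 10²³ × 5.947 × 10^-23) = 21.79 g/cm³.

21.8 g/cm³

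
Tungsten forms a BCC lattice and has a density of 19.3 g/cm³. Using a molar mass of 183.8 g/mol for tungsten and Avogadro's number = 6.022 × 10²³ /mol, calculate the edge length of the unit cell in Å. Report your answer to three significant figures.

3.16 Å

With Z = 2 atoms per BCC cell, a³ = Z·M/(N_A·ρ) = 2 × 183.8 / (6.022 × 10²³ × 19.30 g/cm³) = 3.163 × 10^-23 cm³.
a = (3.163 × 10^-23)^(1/3) = 3.162 × 10^-8 cm = 3.16 Å.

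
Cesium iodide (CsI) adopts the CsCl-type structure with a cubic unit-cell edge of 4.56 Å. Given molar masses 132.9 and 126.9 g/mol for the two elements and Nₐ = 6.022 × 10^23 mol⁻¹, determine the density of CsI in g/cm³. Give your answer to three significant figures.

4.55 g/cm³

The CsCl-type structure contains Z = 1 formula unit per cell; M(CsI) = 132.9 + 126.9 = 259.8 g/mol.
a³ = (4.560 × 10^-8 cm)³ = 9.482 × 10^-23 cm³.
ρ = 1 × 259.8 / (6.022 × 10²³ × 9.482 × 10^-23) = 4.550 g/cm³.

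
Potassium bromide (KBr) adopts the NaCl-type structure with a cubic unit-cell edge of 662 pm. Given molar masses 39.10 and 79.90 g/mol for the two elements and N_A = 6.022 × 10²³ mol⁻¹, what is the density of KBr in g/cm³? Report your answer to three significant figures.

The NaCl-type structure contains Z = 4 formula units per cell; M(KBr) = 39.10 + 79.90 = 119.0 g/mol.
a³ = (6.620 × 10^-8 cm)³ = 2.901 × 10^-22 cm³.
ρ = 4 × 119.0 / (6.022 × 10²³ × 2.901 × 10^-22) = 2.725 g/cm³.

2.72 g/cm³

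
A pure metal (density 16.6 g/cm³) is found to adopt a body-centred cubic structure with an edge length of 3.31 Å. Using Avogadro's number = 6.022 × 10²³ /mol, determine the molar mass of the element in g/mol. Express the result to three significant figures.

181 g/mol

A BCC cell has Z = 2 atoms; a = 3.310 × 10^-8 cm.
M = ρ·N_A·a³/Z = 16.6 × 6.022 × 10²³ × 3.626 × 10^-23 / 2 = 181 g/mol.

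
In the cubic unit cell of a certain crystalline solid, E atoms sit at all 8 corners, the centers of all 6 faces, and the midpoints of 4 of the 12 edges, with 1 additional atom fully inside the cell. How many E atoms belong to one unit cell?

Corner atoms are shared by 8 cells (1/8 each), face atoms by 2 (1/2 each), edge atoms by 4 (1/4 each), interior atoms are unshared.
Net atoms = 8 × 1/8 + 6 × 1/2 + 4 × 1/4 + 1 = 1 + 3 + 1 + 1 = 6.

6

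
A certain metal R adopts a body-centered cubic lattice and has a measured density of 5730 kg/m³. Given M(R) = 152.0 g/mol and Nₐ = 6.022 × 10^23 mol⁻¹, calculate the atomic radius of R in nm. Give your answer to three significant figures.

0.193 nm

For a BCC cell (Z = 2), a³ = Z·M/(N_A·ρ) = 2 × 152.0 / (6.022 × 10²³ × 5.730) = 8.810 × 10^-23 cm³, so a = 4.450 × 10^-8 cm = 0.4450 nm.
Atoms touch along the body diagonal, so √3·a = 4r, so r = 0.4330 × a = 0.193 nm.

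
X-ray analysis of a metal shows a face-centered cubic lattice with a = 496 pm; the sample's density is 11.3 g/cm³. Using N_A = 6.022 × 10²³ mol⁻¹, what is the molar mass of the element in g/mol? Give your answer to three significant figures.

208 g/mol

An FCC cell has Z = 4 atoms; a = 4.960 × 10^-8 cm.
M = ρ·N_A·a³/Z = 11.3 × 6.022 × 10²³ × 1.220 × 10^-22 / 4 = 208 g/mol.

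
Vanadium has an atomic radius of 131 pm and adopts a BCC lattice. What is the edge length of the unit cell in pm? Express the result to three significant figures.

In a BCC lattice, atoms touch along the body diagonal, so √3·a = 4r.
a = 4r/√3 = 4 × 131 / 1.7321 = 303 pm.

303 pm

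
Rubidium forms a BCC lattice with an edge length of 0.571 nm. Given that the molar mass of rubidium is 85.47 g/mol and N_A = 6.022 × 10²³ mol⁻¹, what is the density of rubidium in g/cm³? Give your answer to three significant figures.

1.52 g/cm³

A BCC unit cell contains Z = 2 atoms.
Cell volume: a³ = (0.571 nm)³ = (5.710 × 10^-8 cm)³ = 1.862 × 10^-22 cm³.
ρ = Z·M/(N_A·a³) = 2 × 85.47 / (6.022 × 10²³ × 1.862 × 10^-22) = 1.525 g/cm³.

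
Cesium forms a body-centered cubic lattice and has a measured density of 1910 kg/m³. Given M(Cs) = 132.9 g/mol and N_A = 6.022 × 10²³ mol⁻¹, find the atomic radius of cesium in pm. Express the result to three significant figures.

266 pm

For a BCC cell (Z = 2), a³ = Z·M/(N_A·ρ) = 2 × 132.9 / (6.022 × 10²³ × 1.910) = 2.311 × 10^-22 cm³, so a = 6.137 × 10^-8 cm = 613.7 pm.
Atoms touch along the body diagonal, so √3·a = 4r, so r = 0.4330 × a = 266 pm.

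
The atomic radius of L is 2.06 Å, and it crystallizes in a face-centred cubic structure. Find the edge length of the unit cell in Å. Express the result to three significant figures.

In an FCC lattice, atoms touch along the face diagonal, so √2·a = 4r.
a = 4r/√2 = 4 × 2.06 / 1.4142 = 5.83 Å.

5.83 Å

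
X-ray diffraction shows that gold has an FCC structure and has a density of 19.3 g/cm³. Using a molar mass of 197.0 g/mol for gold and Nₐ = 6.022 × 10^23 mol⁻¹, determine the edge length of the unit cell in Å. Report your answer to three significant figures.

With Z = 4 atoms per FCC cell, a³ = Z·M/(N_A·ρ) = 4 × 197.0 / (6.022 × 10²³ × 19.30 g/cm³) = 6.780 × 10^-23 cm³.
a = (6.780 × 10^-23)^(1/3) = 4.078 × 10^-8 cm = 4.08 Å.

4.08 Å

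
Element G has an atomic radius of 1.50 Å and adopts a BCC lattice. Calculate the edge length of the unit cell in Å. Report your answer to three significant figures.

In a BCC lattice, atoms touch along the body diagonal, so √3·a = 4r.
a = 4r/√3 = 4 × 1.50 / 1.7321 = 3.46 Å.

3.46 Å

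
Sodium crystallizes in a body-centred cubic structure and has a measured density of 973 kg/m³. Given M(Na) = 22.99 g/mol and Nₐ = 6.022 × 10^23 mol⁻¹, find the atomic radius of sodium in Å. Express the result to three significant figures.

1.85 Å

For a BCC cell (Z = 2), a³ = Z·M/(N_A·ρ) = 2 × 22.99 / (6.022 × 10²³ × 0.9730) = 7.847 × 10^-23 cm³, so a = 4.281 × 10^-8 cm = 4.281 Å.
Atoms touch along the body diagonal, so √3·a = 4r, so r = 0.4330 × a = 1.85 Å.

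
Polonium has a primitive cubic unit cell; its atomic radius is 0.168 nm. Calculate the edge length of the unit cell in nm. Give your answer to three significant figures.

0.336 nm

In a simple cubic lattice, atoms touch along the cell edge, so a = 2r.
a = 2r = 2 × 0.168 = 0.336 nm.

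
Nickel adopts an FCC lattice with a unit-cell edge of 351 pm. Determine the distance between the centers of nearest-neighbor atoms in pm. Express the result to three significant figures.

In an FCC structure, atoms touch along the face diagonal, so √2·a = 4r; the nearest-neighbor distance equals 2r = 0.7071·a.
d = 0.7071 × 351 = 248 pm.

248 pm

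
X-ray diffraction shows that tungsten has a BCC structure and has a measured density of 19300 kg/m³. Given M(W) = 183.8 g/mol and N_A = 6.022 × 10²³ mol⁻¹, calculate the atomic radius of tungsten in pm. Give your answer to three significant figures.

137 pm

For a BCC cell (Z = 2), a³ = Z·M/(N_A·ρ) = 2 × 183.8 / (6.022 × 10²³ × 19.30) = 3.163 × 10^-23 cm³, so a = 3.162 × 10^-8 cm = 316.2 pm.
Atoms touch along the body diagonal, so √3·a = 4r, so r = 0.4330 × a = 137 pm.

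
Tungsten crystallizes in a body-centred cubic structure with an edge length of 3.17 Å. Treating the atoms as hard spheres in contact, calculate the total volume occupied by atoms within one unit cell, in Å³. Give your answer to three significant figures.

In a BCC lattice atoms touch along the body diagonal, so √3·a = 4r, so r = 0.4330a = 1.373 Å.
V_atoms = Z × (4/3)πr³ = 2 × (4/3)π × (1.373)³ = 21.7 Å³.

21.7 Å³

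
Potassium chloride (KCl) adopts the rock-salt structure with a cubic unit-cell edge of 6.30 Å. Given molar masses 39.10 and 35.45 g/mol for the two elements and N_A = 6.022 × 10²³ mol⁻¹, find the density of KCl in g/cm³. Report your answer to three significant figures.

The rock-salt structure contains Z = 4 formula units per cell; M(KCl) = 39.10 + 35.45 = 74.55 g/mol.
a³ = (6.300 × 10^-8 cm)³ = 2.500 × 10^-22 cm³.
ρ = 4 × 74.55 / (6.022 × 10²³ × 2.500 × 10^-22) = 1.980 g/cm³.

1.98 g/cm³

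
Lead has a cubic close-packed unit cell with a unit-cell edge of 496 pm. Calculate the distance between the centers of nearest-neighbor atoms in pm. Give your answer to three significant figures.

351 pm

In an FCC structure, atoms touch along the face diagonal, so √2·a = 4r; the nearest-neighbor distance equals 2r = 0.7071·a.
d = 0.7071 × 496 = 351 pm.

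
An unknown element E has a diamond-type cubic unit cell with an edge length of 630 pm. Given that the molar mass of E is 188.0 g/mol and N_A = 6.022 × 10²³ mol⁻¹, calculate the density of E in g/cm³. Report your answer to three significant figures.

A diamond cubic unit cell contains Z = 8 atoms.
Cell volume: a³ = (630 pm)³ = (6.300 × 10^-8 cm)³ = 2.500 × 10^-22 cm³.
ρ = Z·M/(N_A·a³) = 8 × 188.0 / (6.022 × 10²³ × 2.500 × 10^-22) = 9.988 g/cm³.

9.99 g/cm³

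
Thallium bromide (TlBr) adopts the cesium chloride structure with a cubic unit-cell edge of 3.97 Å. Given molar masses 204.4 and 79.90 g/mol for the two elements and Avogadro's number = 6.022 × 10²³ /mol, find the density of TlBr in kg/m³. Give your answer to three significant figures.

7550 kg/m³

The cesium chloride structure contains Z = 1 formula unit per cell; M(TlBr) = 204.4 + 79.90 = 284.3 g/mol.
a³ = (3.970 × 10^-8 cm)³ = 6.257 × 10^-23 cm³.
ρ = 1 × 284.3 / (6.022 × 10²³ × 6.257 × 10^-23) = 7.545 g/cm³ = 7550 kg/m³.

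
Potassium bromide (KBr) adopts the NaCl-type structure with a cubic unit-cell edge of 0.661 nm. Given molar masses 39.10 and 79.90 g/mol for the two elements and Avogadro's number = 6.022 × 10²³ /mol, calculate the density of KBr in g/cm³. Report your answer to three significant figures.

The NaCl-type structure contains Z = 4 formula units per cell; M(KBr) = 39.10 + 79.90 = 119.0 g/mol.
a³ = (6.610 × 10^-8 cm)³ = 2.888 × 10^-22 cm³.
ρ = 4 × 119.0 / (6.022 × 10²³ × 2.888 × 10^-22) = 2.737 g/cm³.

2.74 g/cm³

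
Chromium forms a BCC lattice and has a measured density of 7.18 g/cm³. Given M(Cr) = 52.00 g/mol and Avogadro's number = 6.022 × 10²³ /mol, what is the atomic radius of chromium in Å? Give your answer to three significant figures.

For a BCC cell (Z = 2), a³ = Z·M/(N_A·ρ) = 2 × 52.00 / (6.022 × 10²³ × 7.180) = 2.405 × 10^-23 cm³, so a = 2.887 × 10^-8 cm = 2.887 Å.
Atoms touch along the body diagonal, so √3·a = 4r, so r = 0.4330 × a = 1.25 Å.

1.25 Å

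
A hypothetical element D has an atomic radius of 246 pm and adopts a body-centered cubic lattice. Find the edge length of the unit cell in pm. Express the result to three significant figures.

568 pm

In a BCC lattice, atoms touch along the body diagonal, so √3·a = 4r.
a = 4r/√3 = 4 × 246 / 1.7321 = 568 pm.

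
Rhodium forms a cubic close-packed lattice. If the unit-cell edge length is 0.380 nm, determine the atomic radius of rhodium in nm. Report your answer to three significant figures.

In an FCC lattice, atoms touch along the face diagonal, so √2·a = 4r.
r = √2·a/4 = 1.4142 × 0.380 / 4 = 0.134 nm.

0.134 nm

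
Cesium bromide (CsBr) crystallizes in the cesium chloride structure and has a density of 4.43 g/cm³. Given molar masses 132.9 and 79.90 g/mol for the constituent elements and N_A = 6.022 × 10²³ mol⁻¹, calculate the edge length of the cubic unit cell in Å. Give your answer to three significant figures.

M(CsBr) = 212.8 g/mol; Z = 1 formula unit per cell.
a³ = Z·M/(N_A·ρ) = 1 × 212.8 / (6.022 × 10²³ × 4.43) = 7.977 × 10^-23 cm³, so a = 4.305 × 10^-8 cm = 4.30 Å.

4.30 Å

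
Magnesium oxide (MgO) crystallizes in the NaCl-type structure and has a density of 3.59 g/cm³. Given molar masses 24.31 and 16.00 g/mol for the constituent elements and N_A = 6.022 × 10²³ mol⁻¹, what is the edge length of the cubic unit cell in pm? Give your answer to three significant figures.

421 pm

M(MgO) = 40.31 g/mol; Z = 4 formula units per cell.
a³ = Z·M/(N_A·ρ) = 4 × 40.31 / (6.022 × 10²³ × 3.59) = 7.458 × 10^-23 cm³, so a = 4.209 × 10^-8 cm = 421 pm.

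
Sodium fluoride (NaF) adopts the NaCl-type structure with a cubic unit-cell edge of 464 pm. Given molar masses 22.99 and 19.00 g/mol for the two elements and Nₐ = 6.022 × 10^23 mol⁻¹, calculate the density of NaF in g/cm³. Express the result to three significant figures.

The NaCl-type structure contains Z = 4 formula units per cell; M(NaF) = 22.99 + 19.00 = 41.99 g/mol.
a³ = (4.640 × 10^-8 cm)³ = 9.990 × 10^-23 cm³.
ρ = 4 × 41.99 / (6.022 × 10²³ × 9.990 × 10^-23) = 2.792 g/cm³.

2.79 g/cm³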